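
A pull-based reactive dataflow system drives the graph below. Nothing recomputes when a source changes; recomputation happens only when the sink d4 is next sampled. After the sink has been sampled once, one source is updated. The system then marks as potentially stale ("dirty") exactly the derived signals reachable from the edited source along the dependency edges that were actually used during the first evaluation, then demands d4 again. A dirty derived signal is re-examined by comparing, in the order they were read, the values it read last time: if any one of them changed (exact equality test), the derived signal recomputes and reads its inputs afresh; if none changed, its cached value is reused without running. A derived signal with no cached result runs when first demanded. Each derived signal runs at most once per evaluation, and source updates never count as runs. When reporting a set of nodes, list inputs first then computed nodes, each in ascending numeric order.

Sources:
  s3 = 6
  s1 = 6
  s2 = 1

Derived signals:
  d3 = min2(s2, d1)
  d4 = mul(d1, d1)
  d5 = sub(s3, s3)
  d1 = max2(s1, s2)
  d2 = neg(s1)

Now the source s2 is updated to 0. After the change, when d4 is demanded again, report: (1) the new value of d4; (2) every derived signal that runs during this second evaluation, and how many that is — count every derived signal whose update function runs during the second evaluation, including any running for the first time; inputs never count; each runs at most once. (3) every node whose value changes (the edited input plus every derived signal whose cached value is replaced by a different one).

New value of d4: 36.
Derived signals that run: d1 — 1 in total.
Values that change: s2.
Key observation: the change is absorbed at d1 — it re-runs but produces the same value, and the output's value is unchanged.

First evaluation (everything demanded from the output):
  d1 = max2(6, 1) = 6
  d4 = mul(6, 6) = 36

Propagation after the edit:
  d1: runs — s2 1->0; result 6 (same value as before).
  d4: checked — values it read are unchanged (d1 unchanged, d1 unchanged); reused cached 36 without running.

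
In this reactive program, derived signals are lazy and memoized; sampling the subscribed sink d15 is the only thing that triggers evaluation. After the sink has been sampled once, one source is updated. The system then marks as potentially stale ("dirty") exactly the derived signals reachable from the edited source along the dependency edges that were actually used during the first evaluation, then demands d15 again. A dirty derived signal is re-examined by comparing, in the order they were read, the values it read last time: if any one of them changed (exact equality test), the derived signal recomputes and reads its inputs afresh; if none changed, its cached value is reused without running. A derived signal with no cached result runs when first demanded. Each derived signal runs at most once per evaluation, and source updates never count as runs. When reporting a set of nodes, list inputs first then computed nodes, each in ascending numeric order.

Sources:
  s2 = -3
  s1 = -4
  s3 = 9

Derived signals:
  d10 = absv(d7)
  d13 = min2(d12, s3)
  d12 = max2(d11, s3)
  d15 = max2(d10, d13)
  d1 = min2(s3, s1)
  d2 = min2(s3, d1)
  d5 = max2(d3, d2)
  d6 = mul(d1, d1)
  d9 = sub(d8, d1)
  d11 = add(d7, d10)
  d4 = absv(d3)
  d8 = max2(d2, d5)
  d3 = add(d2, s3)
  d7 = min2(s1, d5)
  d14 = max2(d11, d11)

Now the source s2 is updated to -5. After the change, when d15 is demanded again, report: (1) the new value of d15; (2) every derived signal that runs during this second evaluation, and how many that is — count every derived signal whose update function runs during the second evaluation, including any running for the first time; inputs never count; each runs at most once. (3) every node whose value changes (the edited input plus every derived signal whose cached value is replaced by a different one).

First demand of the output computes:
  d1 = min2(9, -4) = -4
  d2 = min2(9, -4) = -4
  d3 = add(-4, 9) = 5
  d5 = max2(5, -4) = 5
  d7 = min2(-4, 5) = -4
  d10 = absv(-4) = 4
  d11 = add(-4, 4) = 0
  d12 = max2(0, 9) = 9
  d13 = min2(9, 9) = 9
  d15 = max2(4, 9) = 9

After the edit, cleaning proceeds:
  no node depends on s2 at all; the second demand re-runs nothing.

Note the shortcut — nothing in the graph depends on s2 at all, so no recomputation happens.

Demanding d15 again yields 9.
0 derived signals run: none.
The nodes whose values change: s2.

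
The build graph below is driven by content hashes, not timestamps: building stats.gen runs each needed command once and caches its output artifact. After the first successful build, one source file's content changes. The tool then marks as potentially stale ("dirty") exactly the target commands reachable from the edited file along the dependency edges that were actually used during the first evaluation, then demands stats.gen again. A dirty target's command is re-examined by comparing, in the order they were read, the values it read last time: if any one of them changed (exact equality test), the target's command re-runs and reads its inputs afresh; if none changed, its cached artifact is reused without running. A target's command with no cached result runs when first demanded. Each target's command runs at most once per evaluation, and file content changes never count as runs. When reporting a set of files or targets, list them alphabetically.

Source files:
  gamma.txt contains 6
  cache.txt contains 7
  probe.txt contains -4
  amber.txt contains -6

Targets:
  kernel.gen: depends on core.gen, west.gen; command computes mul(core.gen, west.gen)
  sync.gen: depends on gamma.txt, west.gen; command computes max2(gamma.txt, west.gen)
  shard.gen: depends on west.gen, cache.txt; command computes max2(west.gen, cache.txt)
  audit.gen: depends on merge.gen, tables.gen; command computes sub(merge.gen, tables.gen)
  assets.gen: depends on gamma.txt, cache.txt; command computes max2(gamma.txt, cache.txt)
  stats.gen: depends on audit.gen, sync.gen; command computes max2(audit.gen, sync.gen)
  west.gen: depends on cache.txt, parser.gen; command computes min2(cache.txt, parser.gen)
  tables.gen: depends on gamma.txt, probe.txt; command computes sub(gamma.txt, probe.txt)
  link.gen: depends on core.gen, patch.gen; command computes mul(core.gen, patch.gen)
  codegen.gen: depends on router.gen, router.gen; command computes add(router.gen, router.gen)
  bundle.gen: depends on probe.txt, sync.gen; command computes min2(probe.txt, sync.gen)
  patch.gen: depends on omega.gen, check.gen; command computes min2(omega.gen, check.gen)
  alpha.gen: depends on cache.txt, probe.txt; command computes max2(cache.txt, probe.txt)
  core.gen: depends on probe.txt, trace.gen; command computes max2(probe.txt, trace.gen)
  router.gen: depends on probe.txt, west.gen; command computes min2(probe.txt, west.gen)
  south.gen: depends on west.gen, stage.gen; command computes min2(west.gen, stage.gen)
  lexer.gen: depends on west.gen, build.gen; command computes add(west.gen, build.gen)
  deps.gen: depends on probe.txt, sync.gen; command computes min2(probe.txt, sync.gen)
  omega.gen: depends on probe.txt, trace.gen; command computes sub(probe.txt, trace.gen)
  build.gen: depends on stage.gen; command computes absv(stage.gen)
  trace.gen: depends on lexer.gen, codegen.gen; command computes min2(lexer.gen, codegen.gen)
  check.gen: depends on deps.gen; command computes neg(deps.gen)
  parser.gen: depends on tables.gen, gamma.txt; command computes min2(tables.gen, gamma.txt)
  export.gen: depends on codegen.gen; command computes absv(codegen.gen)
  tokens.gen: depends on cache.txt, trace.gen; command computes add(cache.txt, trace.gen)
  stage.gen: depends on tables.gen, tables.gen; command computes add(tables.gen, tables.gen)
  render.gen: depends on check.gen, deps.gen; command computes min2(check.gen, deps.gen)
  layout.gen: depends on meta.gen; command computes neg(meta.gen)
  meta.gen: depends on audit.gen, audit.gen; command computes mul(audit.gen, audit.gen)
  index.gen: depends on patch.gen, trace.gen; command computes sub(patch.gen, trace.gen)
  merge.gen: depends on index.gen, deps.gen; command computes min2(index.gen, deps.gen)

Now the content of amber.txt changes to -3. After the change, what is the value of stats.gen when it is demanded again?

Initial pass — values computed on the first demand:
  tables.gen = sub(6, -4) = 10
  parser.gen = min2(10, 6) = 6
  stage.gen = add(10, 10) = 20
  build.gen = absv(20) = 20
  west.gen = min2(7, 6) = 6
  lexer.gen = add(6, 20) = 26
  router.gen = min2(-4, 6) = -4
  codegen.gen = add(-4, -4) = -8
  sync.gen = max2(6, 6) = 6
  deps.gen = min2(-4, 6) = -4
  check.gen = neg(-4) = 4
  trace.gen = min2(26, -8) = -8
  omega.gen = sub(-4, -8) = 4
  patch.gen = min2(4, 4) = 4
  index.gen = sub(4, -8) = 12
  merge.gen = min2(12, -4) = -4
  audit.gen = sub(-4, 10) = -14
  stats.gen = max2(-14, 6) = 6

Second demand — change propagation:
  no demanded computation ever read amber.txt, so the edit dirties nothing and nothing runs.

The important point: nothing the output needs ever reads amber.txt, so the edit is invisible to it.

stats.gen now evaluates to 6.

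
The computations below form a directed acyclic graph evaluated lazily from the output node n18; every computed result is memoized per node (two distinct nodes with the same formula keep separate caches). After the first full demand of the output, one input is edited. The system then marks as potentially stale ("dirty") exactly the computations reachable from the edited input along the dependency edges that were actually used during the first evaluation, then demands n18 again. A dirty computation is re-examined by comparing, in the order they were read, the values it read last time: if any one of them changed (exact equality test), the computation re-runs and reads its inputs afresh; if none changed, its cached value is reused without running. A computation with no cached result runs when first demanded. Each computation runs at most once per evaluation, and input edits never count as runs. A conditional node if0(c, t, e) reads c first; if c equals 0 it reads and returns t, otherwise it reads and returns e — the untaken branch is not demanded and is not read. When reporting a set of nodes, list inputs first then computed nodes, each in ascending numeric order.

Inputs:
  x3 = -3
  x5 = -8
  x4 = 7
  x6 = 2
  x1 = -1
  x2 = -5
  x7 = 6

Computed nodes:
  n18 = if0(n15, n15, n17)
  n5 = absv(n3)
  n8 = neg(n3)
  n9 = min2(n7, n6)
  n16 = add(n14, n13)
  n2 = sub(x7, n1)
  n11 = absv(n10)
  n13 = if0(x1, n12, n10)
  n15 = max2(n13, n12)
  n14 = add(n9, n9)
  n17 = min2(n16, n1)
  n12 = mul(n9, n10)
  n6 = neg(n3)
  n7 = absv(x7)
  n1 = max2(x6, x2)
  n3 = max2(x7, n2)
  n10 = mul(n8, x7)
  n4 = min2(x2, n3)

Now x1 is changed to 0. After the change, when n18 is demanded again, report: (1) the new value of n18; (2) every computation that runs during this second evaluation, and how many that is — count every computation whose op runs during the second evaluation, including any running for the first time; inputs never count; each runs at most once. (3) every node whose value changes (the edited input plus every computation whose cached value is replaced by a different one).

Demanding n18 again yields 2.
5 computations run: n13, n15, n16, n17, n18.
The nodes whose values change: x1, n13, n16, n17, n18.

First demand of the output computes:
  n1 = max2(2, -5) = 2
  n2 = sub(6, 2) = 4
  n3 = max2(6, 4) = 6
  n6 = neg(6) = -6
  n7 = absv(6) = 6
  n8 = neg(6) = -6
  n9 = min2(6, -6) = -6
  n10 = mul(-6, 6) = -36
  n12 = mul(-6, -36) = 216
  n13 = if0(x1=-1 -> else branch n10) = -36
  n14 = add(-6, -6) = -12
  n15 = max2(-36, 216) = 216
  n16 = add(-12, -36) = -48
  n17 = min2(-48, 2) = -48
  n18 = if0(n15=216 -> else branch n17) = -48

After the edit, cleaning proceeds:
  n13: a read changed (x1 -1->0) — executes, giving 216.
  n15: a read changed (n13 -36->216) — executes, giving 216 — identical to its old value.
  n16: a read changed (n13 -36->216) — executes, giving 204.
  n17: a read changed (n16 -48->204) — executes, giving 2.
  n18: a read changed (n17 -48->2) — executes, giving 2.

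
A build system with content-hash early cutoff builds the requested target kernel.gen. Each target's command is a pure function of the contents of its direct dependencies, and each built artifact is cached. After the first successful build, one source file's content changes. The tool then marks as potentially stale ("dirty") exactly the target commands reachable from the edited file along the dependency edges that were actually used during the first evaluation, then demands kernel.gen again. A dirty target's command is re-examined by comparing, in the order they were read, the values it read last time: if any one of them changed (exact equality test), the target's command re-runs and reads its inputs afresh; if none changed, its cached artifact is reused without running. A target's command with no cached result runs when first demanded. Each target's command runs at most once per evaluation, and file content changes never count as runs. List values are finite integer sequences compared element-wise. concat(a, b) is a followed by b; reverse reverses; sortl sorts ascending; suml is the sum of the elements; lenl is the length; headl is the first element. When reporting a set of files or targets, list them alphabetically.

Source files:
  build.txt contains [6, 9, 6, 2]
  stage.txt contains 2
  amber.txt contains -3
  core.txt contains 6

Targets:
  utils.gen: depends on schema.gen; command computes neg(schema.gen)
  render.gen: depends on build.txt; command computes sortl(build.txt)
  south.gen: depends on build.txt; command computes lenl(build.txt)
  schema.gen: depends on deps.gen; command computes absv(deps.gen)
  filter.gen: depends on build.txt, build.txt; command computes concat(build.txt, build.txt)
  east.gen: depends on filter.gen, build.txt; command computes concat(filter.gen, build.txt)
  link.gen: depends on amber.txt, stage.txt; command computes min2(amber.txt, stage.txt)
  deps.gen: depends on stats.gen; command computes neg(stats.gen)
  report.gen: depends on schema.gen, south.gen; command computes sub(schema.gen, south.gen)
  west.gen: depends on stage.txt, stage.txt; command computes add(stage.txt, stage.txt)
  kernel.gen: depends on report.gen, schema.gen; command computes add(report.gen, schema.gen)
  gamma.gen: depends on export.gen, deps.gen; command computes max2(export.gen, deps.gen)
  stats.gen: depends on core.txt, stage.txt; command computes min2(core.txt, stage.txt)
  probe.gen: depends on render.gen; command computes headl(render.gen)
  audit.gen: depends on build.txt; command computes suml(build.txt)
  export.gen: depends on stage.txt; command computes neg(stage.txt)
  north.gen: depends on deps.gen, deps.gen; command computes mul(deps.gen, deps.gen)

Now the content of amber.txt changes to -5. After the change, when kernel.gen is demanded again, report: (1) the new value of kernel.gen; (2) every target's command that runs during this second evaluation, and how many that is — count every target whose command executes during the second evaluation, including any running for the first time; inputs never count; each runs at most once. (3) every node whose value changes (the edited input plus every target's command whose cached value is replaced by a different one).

New value of kernel.gen: 0.
Target commands that run: none — 0 in total.
Values that change: amber.txt.
Key observation: amber.txt is never demanded by the output, so the edit triggers no recomputation at all.

First evaluation (everything demanded from the output):
  south.gen = lenl([6, 9, 6, 2]) = 4
  stats.gen = min2(6, 2) = 2
  deps.gen = neg(2) = -2
  schema.gen = absv(-2) = 2
  report.gen = sub(2, 4) = -2
  kernel.gen = add(-2, 2) = 0

Propagation after the edit:
  amber.txt feeds no computation that the output demands — nothing is marked dirty and nothing runs.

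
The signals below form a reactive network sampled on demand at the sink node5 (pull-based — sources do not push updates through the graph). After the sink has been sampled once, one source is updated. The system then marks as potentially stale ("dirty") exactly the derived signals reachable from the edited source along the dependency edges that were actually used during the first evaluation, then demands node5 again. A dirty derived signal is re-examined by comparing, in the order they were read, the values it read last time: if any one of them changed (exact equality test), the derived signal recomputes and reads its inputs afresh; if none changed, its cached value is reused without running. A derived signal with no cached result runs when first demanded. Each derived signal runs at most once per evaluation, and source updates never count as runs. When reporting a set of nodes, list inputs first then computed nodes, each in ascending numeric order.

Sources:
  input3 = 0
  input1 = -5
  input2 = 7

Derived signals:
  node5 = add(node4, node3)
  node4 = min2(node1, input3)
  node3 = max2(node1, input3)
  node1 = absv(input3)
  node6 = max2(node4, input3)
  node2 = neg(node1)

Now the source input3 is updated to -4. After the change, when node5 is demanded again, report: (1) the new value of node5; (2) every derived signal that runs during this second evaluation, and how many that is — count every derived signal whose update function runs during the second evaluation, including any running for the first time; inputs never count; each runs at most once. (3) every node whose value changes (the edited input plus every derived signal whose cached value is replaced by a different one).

node5 now evaluates to 0.
Run set: node1, node3, node4, node5 (4 run).
Changed values: input3, node1, node3, node4.

Initial pass — values computed on the first demand:
  node1 = absv(0) = 0
  node3 = max2(0, 0) = 0
  node4 = min2(0, 0) = 0
  node5 = add(0, 0) = 0

Second demand — change propagation:
  node1: re-runs because input3 0->-4; new result 4.
  node3: re-runs because node1 0->4; input3 0->-4; new result 4.
  node4: re-runs because node1 0->4; input3 0->-4; new result -4.
  node5: re-runs because node4 0->-4; node3 0->4; new result 0 (unchanged).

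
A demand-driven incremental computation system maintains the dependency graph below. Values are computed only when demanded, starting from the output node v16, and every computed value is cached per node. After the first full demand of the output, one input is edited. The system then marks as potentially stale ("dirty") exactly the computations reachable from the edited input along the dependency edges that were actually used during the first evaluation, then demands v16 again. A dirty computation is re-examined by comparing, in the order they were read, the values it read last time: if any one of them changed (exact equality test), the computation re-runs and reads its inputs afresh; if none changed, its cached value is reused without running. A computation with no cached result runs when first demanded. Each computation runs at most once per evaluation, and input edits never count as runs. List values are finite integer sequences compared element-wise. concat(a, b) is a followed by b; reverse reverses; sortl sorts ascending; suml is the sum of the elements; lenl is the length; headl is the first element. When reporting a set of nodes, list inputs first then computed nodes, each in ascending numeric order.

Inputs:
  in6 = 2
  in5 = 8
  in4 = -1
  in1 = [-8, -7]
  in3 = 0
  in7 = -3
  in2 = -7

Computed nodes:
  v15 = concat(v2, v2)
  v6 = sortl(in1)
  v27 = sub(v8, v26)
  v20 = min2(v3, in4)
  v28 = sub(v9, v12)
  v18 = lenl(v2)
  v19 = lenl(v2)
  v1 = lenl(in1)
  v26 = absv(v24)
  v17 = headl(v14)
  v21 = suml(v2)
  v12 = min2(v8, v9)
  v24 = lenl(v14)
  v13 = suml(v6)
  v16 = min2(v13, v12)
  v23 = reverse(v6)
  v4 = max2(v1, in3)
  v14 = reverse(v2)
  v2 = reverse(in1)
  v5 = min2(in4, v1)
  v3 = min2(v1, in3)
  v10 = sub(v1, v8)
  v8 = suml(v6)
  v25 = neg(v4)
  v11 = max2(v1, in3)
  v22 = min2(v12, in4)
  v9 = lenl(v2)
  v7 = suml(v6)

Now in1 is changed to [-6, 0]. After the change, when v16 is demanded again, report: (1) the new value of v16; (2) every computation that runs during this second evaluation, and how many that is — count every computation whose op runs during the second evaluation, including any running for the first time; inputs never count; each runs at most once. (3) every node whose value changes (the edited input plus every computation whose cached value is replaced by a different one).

First evaluation (everything demanded from the output):
  v2 = reverse([-8, -7]) = [-7, -8]
  v6 = sortl([-8, -7]) = [-8, -7]
  v8 = suml([-8, -7]) = -15
  v9 = lenl([-7, -8]) = 2
  v12 = min2(-15, 2) = -15
  v13 = suml([-8, -7]) = -15
  v16 = min2(-15, -15) = -15

Propagation after the edit:
  v2: runs — in1 [-8, -7]->[-6, 0]; result [0, -6].
  v6: runs — in1 [-8, -7]->[-6, 0]; result [-6, 0].
  v8: runs — v6 [-8, -7]->[-6, 0]; result -6.
  v9: runs — v2 [-7, -8]->[0, -6]; result 2 (same value as before).
  v12: runs — v8 -15->-6; result -6.
  v13: runs — v6 [-8, -7]->[-6, 0]; result -6.
  v16: runs — v13 -15->-6; v12 -15->-6; result -6.

New value of v16: -6.
Computations that run: v2, v6, v8, v9, v12, v13, v16 — 7 in total.
Values that change: in1, v2, v6, v8, v12, v13, v16.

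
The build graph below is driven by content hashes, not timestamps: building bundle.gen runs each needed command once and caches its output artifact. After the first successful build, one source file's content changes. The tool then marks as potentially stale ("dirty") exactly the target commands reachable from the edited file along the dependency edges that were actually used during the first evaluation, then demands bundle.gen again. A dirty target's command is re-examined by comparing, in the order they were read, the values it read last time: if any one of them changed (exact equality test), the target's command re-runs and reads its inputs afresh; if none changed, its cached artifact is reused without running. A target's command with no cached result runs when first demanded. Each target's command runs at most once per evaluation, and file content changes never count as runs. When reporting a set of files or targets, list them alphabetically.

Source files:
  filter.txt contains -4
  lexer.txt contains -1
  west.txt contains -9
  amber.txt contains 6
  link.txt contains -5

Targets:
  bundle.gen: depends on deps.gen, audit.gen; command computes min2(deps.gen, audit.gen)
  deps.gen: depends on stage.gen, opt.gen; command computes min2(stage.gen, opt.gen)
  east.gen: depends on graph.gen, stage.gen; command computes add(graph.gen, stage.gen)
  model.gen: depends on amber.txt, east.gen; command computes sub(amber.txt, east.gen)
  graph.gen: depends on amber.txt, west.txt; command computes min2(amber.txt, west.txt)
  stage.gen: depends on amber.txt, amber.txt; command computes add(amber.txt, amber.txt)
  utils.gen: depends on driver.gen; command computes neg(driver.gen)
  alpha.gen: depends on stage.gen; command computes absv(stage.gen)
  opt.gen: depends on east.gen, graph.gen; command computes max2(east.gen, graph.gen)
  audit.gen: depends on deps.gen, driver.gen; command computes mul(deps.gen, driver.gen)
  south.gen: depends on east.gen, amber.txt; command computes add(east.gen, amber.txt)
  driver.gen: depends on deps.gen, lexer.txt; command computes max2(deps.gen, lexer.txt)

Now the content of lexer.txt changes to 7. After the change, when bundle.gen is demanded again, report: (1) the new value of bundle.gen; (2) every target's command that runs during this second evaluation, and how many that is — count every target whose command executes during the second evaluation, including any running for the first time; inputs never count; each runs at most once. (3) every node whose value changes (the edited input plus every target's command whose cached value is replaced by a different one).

Initial pass — values computed on the first demand:
  graph.gen = min2(6, -9) = -9
  stage.gen = add(6, 6) = 12
  east.gen = add(-9, 12) = 3
  opt.gen = max2(3, -9) = 3
  deps.gen = min2(12, 3) = 3
  driver.gen = max2(3, -1) = 3
  audit.gen = mul(3, 3) = 9
  bundle.gen = min2(3, 9) = 3

Second demand — change propagation:
  driver.gen: re-runs because lexer.txt -1->7; new result 7.
  audit.gen: re-runs because driver.gen 3->7; new result 21.
  bundle.gen: re-runs because audit.gen 9->21; new result 3 (unchanged).

bundle.gen now evaluates to 3.
Run set: audit.gen, bundle.gen, driver.gen (3 run).
Changed values: audit.gen, driver.gen, lexer.txt.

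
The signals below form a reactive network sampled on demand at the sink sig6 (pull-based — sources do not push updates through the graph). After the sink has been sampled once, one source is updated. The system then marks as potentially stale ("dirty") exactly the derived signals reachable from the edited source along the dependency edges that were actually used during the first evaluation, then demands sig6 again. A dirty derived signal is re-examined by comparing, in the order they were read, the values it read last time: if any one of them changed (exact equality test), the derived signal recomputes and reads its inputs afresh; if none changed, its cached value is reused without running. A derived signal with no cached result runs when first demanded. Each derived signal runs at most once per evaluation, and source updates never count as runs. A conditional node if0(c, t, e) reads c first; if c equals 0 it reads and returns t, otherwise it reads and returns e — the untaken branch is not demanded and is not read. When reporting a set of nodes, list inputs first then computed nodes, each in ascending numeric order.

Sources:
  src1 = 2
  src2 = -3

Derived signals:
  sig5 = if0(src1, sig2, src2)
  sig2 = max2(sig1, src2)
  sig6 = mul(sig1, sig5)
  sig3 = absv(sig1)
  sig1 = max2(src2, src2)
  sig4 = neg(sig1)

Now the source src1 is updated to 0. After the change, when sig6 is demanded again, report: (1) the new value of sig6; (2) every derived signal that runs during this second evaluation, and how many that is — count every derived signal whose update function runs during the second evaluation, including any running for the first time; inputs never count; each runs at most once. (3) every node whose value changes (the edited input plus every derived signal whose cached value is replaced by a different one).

sig6 now evaluates to 9.
Run set: sig2, sig5 (2 run).
Changed values: src1.
The important point: the flipped condition pulls in fresh nodes; sig2 runs for the first time.

Initial pass — values computed on the first demand:
  sig1 = max2(-3, -3) = -3
  sig5 = if0(src1=2 -> else branch src2) = -3
  sig6 = mul(-3, -3) = 9

Second demand — change propagation:
  sig2: newly demanded (no cache) — executes and yields -3.
  sig5: re-runs because src1 2->0; new result -3 (unchanged).
  sig6: re-examined; everything it read last time is the same (sig1 unchanged, sig5 unchanged) — cache 9 kept, no run.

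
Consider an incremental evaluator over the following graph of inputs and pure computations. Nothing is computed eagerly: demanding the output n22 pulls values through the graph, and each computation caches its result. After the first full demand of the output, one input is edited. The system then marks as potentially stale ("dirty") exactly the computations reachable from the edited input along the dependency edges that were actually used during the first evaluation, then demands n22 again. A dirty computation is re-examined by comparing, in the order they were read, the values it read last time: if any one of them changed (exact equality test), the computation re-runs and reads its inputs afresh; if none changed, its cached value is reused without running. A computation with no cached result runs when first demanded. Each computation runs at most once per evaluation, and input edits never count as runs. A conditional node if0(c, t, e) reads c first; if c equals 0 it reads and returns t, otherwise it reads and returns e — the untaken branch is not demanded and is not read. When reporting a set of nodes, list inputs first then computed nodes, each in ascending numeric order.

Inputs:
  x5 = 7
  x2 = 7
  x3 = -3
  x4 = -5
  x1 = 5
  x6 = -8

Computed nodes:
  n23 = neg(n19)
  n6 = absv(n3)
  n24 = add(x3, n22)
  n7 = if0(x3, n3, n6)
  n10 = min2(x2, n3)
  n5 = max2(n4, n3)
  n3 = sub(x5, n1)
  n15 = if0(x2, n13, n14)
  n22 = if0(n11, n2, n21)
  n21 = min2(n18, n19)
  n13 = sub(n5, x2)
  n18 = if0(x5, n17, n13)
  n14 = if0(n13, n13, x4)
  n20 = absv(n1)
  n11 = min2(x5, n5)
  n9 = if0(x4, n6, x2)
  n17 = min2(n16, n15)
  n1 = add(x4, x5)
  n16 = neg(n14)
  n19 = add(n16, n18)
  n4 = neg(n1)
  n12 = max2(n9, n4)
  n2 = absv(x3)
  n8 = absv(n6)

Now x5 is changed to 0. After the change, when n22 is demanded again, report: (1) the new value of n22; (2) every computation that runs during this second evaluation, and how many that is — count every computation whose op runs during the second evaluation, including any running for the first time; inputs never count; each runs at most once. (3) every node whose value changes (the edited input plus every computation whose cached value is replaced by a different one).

Initial pass — values computed on the first demand:
  n1 = add(-5, 7) = 2
  n3 = sub(7, 2) = 5
  n4 = neg(2) = -2
  n5 = max2(-2, 5) = 5
  n11 = min2(7, 5) = 5
  n13 = sub(5, 7) = -2
  n14 = if0(n13=-2 -> else branch x4) = -5
  n16 = neg(-5) = 5
  n18 = if0(x5=7 -> else branch n13) = -2
  n19 = add(5, -2) = 3
  n21 = min2(-2, 3) = -2
  n22 = if0(n11=5 -> else branch n21) = -2

Second demand — change propagation:
  n1: re-runs because x5 7->0; new result -5.
  n2: newly demanded (no cache) — executes and yields 3.
  n3: re-runs because x5 7->0; n1 2->-5; new result 5 (unchanged).
  n4: re-runs because n1 2->-5; new result 5.
  n5: re-runs because n4 -2->5; new result 5 (unchanged).
  n11: re-runs because x5 7->0; new result 0.
  n13: dirty yet unreached — the second evaluation never asks for it.
  n14: dirty yet unreached — the second evaluation never asks for it.
  n16: dirty yet unreached — the second evaluation never asks for it.
  n18: dirty yet unreached — the second evaluation never asks for it.
  n19: dirty yet unreached — the second evaluation never asks for it.
  n21: dirty yet unreached — the second evaluation never asks for it.
  n22: re-runs because n11 5->0; new result 3.

The important point: the flipped condition redirects demand; n13, n14, n16, n18, n19, n21 are left stale, never re-checked.

n22 now evaluates to 3.
Run set: n1, n2, n3, n4, n5, n11, n22 (7 run).
Changed values: x5, n1, n4, n11, n22.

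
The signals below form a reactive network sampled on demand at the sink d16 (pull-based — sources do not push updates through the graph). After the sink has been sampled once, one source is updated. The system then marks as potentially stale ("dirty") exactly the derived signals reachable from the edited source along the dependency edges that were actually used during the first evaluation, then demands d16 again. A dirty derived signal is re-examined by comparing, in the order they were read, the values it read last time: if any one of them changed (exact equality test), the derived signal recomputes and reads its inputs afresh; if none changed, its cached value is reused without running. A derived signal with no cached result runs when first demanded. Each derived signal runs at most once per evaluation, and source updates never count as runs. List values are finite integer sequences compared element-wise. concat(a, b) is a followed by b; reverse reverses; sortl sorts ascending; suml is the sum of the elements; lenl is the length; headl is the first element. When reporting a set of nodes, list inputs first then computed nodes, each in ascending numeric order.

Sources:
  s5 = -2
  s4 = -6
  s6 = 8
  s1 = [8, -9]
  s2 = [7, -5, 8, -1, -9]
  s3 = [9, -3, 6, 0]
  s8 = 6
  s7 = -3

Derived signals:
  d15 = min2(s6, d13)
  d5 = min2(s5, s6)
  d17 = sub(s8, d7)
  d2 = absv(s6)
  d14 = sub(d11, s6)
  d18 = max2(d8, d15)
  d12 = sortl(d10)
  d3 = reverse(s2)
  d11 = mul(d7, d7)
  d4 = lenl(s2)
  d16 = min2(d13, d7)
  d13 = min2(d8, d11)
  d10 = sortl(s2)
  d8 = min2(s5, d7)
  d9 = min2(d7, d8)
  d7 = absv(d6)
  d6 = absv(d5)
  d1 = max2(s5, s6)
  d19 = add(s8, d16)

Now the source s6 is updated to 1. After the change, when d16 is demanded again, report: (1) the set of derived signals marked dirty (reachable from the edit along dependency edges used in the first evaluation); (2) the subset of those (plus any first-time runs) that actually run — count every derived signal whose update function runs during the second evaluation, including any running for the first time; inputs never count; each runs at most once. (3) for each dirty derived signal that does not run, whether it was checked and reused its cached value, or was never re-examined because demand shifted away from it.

Initial pass — values computed on the first demand:
  d5 = min2(-2, 8) = -2
  d6 = absv(-2) = 2
  d7 = absv(2) = 2
  d8 = min2(-2, 2) = -2
  d11 = mul(2, 2) = 4
  d13 = min2(-2, 4) = -2
  d16 = min2(-2, 2) = -2

Second demand — change propagation:
  d5: re-runs because s6 8->1; new result -2 (unchanged).
  d6: re-examined; everything it read last time is the same (d5 unchanged) — cache 2 kept, no run.
  d7: re-examined; everything it read last time is the same (d6 unchanged) — cache 2 kept, no run.
  d8: re-examined; everything it read last time is the same (s5 unchanged, d7 unchanged) — cache -2 kept, no run.
  d11: re-examined; everything it read last time is the same (d7 unchanged, d7 unchanged) — cache 4 kept, no run.
  d13: re-examined; everything it read last time is the same (d8 unchanged, d11 unchanged) — cache -2 kept, no run.
  d16: re-examined; everything it read last time is the same (d13 unchanged, d7 unchanged) — cache -2 kept, no run.

The important point: d5 recomputes to an identical value, and the output ends up unchanged.

Dirty set: d5, d6, d7, d8, d11, d13, d16.
Run set: d5 (1 run).
Re-examined without running (cache reused): d6, d7, d8, d11, d13, d16.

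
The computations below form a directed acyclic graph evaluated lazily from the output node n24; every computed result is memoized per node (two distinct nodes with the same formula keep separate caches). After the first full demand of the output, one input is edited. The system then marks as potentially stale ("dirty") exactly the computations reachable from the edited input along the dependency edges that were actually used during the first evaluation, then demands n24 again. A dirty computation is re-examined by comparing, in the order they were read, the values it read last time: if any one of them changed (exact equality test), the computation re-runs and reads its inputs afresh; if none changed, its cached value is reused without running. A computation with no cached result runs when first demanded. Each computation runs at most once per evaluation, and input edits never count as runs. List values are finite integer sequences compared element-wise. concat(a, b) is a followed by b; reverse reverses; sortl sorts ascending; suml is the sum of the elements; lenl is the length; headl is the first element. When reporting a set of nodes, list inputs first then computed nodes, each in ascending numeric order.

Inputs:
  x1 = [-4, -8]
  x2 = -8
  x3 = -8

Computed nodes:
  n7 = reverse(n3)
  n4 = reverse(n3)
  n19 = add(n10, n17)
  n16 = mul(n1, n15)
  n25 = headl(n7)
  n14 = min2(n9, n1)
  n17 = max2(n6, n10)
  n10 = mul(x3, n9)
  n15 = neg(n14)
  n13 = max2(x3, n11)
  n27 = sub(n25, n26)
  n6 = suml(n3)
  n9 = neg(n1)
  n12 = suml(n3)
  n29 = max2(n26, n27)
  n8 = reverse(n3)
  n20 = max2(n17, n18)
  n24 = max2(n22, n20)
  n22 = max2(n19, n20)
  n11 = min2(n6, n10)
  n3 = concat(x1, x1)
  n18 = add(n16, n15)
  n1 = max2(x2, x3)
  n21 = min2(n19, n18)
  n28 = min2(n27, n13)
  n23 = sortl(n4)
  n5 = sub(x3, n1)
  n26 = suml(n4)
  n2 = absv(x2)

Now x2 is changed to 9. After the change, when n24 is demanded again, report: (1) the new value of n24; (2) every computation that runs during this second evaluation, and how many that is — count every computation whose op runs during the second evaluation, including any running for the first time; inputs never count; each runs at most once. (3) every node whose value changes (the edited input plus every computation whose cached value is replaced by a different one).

Demanding n24 again yields 144.
12 computations run: n1, n9, n10, n14, n15, n16, n17, n18, n19, n20, n22, n24.
The nodes whose values change: x2, n1, n9, n10, n14, n15, n16, n17, n18, n19, n20, n22, n24.

First demand of the output computes:
  n1 = max2(-8, -8) = -8
  n3 = concat([-4, -8], [-4, -8]) = [-4, -8, -4, -8]
  n6 = suml([-4, -8, -4, -8]) = -24
  n9 = neg(-8) = 8
  n10 = mul(-8, 8) = -64
  n14 = min2(8, -8) = -8
  n15 = neg(-8) = 8
  n16 = mul(-8, 8) = -64
  n17 = max2(-24, -64) = -24
  n18 = add(-64, 8) = -56
  n19 = add(-64, -24) = -88
  n20 = max2(-24, -56) = -24
  n22 = max2(-88, -24) = -24
  n24 = max2(-24, -24) = -24

After the edit, cleaning proceeds:
  n1: a read changed (x2 -8->9) — executes, giving 9.
  n9: a read changed (n1 -8->9) — executes, giving -9.
  n10: a read changed (n9 8->-9) — executes, giving 72.
  n14: a read changed (n9 8->-9; n1 -8->9) — executes, giving -9.
  n15: a read changed (n14 -8->-9) — executes, giving 9.
  n16: a read changed (n1 -8->9; n15 8->9) — executes, giving 81.
  n17: a read changed (n10 -64->72) — executes, giving 72.
  n18: a read changed (n16 -64->81; n15 8->9) — executes, giving 90.
  n19: a read changed (n10 -64->72; n17 -24->72) — executes, giving 144.
  n20: a read changed (n17 -24->72; n18 -56->90) — executes, giving 90.
  n22: a read changed (n19 -88->144; n20 -24->90) — executes, giving 144.
  n24: a read changed (n22 -24->144; n20 -24->90) — executes, giving 144.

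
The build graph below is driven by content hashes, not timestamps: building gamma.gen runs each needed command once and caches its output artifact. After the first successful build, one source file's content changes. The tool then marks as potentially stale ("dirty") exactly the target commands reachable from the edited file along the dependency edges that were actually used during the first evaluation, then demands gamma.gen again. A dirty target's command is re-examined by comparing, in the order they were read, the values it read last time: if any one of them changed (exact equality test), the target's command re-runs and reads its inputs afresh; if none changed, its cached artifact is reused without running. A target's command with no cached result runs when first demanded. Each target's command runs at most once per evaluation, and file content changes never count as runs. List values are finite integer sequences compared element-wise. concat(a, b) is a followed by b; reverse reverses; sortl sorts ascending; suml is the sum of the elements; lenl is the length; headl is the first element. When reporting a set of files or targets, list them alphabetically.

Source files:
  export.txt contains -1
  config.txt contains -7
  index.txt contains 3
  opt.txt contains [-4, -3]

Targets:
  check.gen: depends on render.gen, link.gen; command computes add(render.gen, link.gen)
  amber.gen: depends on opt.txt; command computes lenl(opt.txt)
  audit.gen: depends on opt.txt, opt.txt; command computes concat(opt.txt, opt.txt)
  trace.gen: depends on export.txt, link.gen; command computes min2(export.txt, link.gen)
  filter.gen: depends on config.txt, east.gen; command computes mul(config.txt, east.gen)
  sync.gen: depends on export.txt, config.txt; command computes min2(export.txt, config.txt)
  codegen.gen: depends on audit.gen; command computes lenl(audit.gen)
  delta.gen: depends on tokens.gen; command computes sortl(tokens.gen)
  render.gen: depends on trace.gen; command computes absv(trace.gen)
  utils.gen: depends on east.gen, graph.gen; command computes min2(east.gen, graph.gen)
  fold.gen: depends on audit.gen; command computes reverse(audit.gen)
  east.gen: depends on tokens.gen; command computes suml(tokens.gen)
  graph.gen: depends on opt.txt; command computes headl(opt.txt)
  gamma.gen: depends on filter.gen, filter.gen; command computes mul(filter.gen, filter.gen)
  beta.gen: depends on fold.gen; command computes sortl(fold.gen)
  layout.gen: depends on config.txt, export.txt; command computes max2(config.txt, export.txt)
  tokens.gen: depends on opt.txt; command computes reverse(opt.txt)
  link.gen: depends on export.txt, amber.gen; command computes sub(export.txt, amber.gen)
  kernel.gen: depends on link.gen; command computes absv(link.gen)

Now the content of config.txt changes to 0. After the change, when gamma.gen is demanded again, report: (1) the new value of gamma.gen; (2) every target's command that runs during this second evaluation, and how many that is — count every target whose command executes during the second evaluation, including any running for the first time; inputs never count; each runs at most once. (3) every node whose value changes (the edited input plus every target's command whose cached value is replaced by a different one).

gamma.gen now evaluates to 0.
Run set: filter.gen, gamma.gen (2 run).
Changed values: config.txt, filter.gen, gamma.gen.

Initial pass — values computed on the first demand:
  tokens.gen = reverse([-4, -3]) = [-3, -4]
  east.gen = suml([-3, -4]) = -7
  filter.gen = mul(-7, -7) = 49
  gamma.gen = mul(49, 49) = 2401

Second demand — change propagation:
  filter.gen: re-runs because config.txt -7->0; new result 0.
  gamma.gen: re-runs because filter.gen 49->0; filter.gen 49->0; new result 0.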